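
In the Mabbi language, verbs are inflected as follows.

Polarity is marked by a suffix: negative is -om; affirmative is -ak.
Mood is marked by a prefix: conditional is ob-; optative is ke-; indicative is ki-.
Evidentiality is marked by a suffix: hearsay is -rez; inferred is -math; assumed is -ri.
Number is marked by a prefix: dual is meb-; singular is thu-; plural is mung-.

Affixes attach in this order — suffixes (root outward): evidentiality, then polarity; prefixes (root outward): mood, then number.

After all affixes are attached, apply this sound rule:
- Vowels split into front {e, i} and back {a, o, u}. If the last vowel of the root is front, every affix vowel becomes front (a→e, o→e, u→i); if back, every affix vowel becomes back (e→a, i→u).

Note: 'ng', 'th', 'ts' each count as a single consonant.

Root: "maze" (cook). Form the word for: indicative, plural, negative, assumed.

Attach mood indicative ki- → kimaze.
Attach evidentiality assumed -ri → kimazeri.
Attach polarity negative -om → kimazeriom.
Attach number plural mung- → mungkimazeriom.
Apply vowel harmony: mungkimazeriom → mingkimazeriem.

mingkimazeriem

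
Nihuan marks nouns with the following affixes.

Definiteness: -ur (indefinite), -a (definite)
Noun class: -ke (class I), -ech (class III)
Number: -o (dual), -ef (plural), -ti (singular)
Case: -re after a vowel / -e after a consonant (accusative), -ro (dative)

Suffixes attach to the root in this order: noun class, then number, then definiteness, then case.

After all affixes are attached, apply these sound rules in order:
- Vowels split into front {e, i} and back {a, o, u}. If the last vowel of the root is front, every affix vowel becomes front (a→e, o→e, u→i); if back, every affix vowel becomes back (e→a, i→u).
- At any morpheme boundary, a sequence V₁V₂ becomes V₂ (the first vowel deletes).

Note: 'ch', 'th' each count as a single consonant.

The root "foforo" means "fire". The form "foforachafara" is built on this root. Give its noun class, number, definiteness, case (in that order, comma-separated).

Segment: foforo-ech-ef-a-re.
noun class: -ech → class III.
number: -ef → plural.
definiteness: -a → definite.
case: -re/e → accusative.

class III, plural, definite, accusative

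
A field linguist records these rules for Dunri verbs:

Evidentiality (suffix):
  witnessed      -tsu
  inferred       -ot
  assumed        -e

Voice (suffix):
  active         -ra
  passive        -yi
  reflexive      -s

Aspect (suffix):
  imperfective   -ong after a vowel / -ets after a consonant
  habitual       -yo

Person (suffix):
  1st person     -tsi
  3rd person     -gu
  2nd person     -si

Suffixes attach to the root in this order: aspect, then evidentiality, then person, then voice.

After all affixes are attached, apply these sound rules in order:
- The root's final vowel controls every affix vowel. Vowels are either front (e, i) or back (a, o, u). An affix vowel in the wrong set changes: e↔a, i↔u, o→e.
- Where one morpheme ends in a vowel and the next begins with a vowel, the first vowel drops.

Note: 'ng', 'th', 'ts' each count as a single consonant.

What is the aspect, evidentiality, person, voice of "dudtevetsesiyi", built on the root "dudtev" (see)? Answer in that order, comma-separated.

Segment: dudtev-ets-e-si-yi.
aspect: -ong/ets → imperfective.
evidentiality: -e → assumed.
person: -si → 2nd person.
voice: -yi → passive.

imperfective, assumed, 2nd person, passive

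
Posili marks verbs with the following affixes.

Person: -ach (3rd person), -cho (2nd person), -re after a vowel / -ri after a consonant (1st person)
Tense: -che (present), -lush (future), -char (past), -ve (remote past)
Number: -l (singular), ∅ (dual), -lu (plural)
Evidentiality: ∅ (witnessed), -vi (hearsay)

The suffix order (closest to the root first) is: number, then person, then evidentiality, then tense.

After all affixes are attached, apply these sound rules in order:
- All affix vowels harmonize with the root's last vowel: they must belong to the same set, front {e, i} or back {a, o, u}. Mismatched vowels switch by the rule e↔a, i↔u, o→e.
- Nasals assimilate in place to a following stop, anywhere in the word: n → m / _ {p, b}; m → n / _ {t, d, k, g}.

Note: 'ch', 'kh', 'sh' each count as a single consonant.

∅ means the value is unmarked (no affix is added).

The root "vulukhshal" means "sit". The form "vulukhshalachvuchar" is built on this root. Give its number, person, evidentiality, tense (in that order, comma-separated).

dual, 3rd person, hearsay, past

Segment: vulukhshal-ach-vi-char.
number: ∅ → dual.
person: -ach → 3rd person.
evidentiality: -vi → hearsay.
tense: -char → past.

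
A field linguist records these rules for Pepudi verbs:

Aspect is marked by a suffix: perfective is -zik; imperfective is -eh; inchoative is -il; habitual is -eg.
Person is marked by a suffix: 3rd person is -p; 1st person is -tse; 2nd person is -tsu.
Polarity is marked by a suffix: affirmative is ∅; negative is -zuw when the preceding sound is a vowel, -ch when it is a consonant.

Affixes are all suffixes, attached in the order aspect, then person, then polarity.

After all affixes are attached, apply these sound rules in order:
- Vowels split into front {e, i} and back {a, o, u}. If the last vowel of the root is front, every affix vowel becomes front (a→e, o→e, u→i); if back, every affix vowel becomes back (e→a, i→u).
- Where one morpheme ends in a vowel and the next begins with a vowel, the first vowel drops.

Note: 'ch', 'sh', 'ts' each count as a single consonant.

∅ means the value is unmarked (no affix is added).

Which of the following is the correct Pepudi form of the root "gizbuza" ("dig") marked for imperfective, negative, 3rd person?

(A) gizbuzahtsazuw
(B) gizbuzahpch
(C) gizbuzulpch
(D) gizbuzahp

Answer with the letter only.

Attach aspect imperfective -eh → gizbuzaeh.
Attach person 3rd person -p → gizbuzaehp.
Attach polarity negative -ch (after consonant 'p') → gizbuzaehpch.
Apply vowel harmony: gizbuzaehpch → gizbuzaahpch.
Apply vowel deletion: gizbuzaahpch → gizbuzahpch.
So the correct form is gizbuzahpch, option (B).
(D) gizbuzahp is wrong: it uses affirmative instead of negative for polarity.
(C) gizbuzulpch is wrong: it uses inchoative instead of imperfective for aspect.
(A) gizbuzahtsazuw is wrong: it uses 1st person instead of 3rd person for person.

B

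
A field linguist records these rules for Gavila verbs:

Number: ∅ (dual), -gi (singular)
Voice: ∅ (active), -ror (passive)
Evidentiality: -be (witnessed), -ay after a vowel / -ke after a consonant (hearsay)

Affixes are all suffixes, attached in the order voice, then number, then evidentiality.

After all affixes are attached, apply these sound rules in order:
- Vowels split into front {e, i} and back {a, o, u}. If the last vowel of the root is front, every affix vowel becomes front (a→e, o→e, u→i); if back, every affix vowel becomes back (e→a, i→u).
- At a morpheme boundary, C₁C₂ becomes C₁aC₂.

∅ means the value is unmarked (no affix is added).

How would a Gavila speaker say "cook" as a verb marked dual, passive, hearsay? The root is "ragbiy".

Attach voice passive -ror → ragbiyror.
number = dual: zero marking, form stays ragbiyror.
Attach evidentiality hearsay -ke (after consonant 'r') → ragbiyrorke.
Apply vowel harmony: ragbiyrorke → ragbiyrerke.
Apply epenthesis: ragbiyrerke → ragbiyarerake.

ragbiyarerake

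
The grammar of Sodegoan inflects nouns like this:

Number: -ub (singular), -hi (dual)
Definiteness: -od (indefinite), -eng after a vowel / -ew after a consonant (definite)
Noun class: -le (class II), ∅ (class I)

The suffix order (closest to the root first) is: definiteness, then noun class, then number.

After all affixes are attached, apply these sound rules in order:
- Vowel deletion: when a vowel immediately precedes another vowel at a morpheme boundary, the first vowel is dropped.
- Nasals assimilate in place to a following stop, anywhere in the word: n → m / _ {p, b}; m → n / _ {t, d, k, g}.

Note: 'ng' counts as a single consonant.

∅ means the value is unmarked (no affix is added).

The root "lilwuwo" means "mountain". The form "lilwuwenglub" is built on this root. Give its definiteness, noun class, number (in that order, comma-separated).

definite, class II, singular

Segment: lilwuwo-eng-le-ub.
definiteness: -eng/ew → definite.
noun class: -le → class II.
number: -ub → singular.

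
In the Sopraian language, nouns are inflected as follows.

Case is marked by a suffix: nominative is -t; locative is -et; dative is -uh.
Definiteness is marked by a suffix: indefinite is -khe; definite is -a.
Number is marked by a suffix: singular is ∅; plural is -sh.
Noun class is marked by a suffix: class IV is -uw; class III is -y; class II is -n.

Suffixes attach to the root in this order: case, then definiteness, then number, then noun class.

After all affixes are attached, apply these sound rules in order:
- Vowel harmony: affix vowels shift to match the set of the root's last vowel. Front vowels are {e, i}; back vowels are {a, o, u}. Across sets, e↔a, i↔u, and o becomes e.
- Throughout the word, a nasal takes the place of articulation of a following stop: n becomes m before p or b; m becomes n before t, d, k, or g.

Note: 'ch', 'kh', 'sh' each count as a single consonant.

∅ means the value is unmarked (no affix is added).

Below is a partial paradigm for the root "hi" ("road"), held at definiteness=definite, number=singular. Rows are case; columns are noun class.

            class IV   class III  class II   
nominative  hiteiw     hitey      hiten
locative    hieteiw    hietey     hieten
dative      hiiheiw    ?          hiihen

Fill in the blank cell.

Attach case dative -uh → hiuh.
Attach definiteness definite -a → hiuha.
number = singular: zero marking, form stays hiuha.
Attach noun class class III -y → hiuhay.
Apply vowel harmony: hiuhay → hiihey.
Nasal assimilation: no change.

hiihey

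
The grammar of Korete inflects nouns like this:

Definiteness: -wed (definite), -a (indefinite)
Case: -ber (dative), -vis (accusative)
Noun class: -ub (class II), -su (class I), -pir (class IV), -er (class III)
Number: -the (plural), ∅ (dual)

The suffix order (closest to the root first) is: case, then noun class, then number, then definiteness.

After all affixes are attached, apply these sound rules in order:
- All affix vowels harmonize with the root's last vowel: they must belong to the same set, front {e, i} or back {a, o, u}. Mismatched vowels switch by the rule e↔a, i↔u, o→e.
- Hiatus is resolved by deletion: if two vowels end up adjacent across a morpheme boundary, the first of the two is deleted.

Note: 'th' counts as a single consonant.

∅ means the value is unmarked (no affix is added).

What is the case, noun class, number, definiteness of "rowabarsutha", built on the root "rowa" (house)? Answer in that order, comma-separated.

Segment: rowa-ber-su-the-a.
case: -ber → dative.
noun class: -su → class I.
number: -the → plural.
definiteness: -a → indefinite.

dative, class I, plural, indefinite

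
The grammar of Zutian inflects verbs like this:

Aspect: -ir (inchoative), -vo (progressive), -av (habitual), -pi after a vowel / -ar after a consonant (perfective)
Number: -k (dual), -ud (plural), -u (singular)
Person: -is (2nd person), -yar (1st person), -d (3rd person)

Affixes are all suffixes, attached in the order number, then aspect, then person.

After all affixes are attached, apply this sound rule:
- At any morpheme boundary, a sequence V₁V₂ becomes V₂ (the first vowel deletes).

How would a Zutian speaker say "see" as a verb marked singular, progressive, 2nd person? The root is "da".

Attach number singular -u → dau.
Attach aspect progressive -vo → dauvo.
Attach person 2nd person -is → dauvois.
Apply vowel deletion: dauvois → duvis.

duvis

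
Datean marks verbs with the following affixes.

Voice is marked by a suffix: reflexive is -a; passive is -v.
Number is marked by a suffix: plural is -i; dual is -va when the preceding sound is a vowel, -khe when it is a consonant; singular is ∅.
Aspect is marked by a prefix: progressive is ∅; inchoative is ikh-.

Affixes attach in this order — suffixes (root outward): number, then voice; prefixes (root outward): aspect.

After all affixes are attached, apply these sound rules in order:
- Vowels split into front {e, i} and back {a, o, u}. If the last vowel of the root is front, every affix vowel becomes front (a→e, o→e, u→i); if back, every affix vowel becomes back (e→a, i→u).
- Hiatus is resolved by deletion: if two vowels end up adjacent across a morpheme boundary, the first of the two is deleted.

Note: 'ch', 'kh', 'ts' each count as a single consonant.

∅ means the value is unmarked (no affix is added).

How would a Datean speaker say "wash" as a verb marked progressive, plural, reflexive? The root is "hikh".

Attach number plural -i → hikhi.
Attach voice reflexive -a → hikhia.
aspect = progressive: zero marking, form stays hikhia.
Apply vowel harmony: hikhia → hikhie.
Apply vowel deletion: hikhie → hikhe.

hikhe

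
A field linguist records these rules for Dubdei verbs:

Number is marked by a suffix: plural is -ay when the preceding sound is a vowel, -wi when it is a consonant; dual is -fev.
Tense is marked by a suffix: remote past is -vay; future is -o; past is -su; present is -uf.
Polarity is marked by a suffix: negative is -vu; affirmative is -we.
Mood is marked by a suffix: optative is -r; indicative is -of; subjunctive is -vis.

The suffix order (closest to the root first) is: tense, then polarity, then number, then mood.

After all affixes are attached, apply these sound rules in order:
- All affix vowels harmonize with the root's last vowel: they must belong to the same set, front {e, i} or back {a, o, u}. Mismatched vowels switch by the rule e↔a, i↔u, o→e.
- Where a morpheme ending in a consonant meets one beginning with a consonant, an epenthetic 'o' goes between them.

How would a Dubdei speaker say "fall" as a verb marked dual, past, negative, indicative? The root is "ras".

Attach tense past -su → rassu.
Attach polarity negative -vu → rassuvu.
Attach number dual -fev → rassuvufev.
Attach mood indicative -of → rassuvufevof.
Apply vowel harmony: rassuvufevof → rassuvufavof.
Apply epenthesis: rassuvufavof → rasosuvufavof.

rasosuvufavof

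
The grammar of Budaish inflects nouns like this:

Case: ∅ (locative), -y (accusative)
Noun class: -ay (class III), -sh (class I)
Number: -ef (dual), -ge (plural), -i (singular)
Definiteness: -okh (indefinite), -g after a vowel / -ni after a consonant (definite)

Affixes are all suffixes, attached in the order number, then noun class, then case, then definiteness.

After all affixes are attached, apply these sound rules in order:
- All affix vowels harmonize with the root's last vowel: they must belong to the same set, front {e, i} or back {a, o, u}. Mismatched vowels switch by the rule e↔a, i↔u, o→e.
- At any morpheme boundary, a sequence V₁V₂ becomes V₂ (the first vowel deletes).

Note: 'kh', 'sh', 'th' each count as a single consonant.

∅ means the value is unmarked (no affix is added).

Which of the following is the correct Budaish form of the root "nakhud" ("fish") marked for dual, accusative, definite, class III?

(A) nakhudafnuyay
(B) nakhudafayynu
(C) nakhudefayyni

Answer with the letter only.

Attach number dual -ef → nakhudef.
Attach noun class class III -ay → nakhudefay.
Attach case accusative -y → nakhudefayy.
Attach definiteness definite -ni (after consonant 'y') → nakhudefayyni.
Apply vowel harmony: nakhudefayyni → nakhudafayynu.
Vowel deletion: no change.
So the correct form is nakhudafayynu, option (B).
(A) nakhudafnuyay is wrong: it has the affixes in the wrong order.
(C) nakhudefayyni is wrong: it fails to apply the sound rule(s).

B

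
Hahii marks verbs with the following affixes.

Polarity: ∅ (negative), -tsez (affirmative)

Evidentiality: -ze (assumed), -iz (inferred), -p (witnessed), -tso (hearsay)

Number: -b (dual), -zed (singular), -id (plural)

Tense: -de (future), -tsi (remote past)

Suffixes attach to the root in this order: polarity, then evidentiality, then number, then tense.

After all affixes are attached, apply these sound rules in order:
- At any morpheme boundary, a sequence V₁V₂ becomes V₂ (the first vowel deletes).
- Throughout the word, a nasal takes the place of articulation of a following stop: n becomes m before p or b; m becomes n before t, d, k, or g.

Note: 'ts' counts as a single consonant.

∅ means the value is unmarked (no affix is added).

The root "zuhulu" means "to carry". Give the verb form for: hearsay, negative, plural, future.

zuhulutsidde

polarity = negative: zero marking, form stays zuhulu.
Attach evidentiality hearsay -tso → zuhulutso.
Attach number plural -id → zuhulutsoid.
Attach tense future -de → zuhulutsoidde.
Apply vowel deletion: zuhulutsoidde → zuhulutsidde.
Nasal assimilation: no change.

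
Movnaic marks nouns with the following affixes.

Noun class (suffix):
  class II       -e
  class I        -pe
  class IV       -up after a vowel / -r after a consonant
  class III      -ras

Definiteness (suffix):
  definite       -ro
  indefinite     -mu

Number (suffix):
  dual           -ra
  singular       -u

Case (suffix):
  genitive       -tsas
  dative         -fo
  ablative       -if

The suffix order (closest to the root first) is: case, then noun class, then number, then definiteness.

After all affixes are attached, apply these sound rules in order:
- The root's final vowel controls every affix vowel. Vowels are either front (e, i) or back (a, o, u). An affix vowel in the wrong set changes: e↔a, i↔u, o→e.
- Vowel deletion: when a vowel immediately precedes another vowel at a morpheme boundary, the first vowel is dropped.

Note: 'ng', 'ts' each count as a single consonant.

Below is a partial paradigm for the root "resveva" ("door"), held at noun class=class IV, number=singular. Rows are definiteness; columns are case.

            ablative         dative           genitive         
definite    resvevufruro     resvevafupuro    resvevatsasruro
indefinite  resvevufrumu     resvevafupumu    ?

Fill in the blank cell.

Attach case genitive -tsas → resvevatsas.
Attach noun class class IV -r (after consonant 's') → resvevatsasr.
Attach number singular -u → resvevatsasru.
Attach definiteness indefinite -mu → resvevatsasrumu.
Vowel harmony: no change.
Vowel deletion: no change.

resvevatsasrumu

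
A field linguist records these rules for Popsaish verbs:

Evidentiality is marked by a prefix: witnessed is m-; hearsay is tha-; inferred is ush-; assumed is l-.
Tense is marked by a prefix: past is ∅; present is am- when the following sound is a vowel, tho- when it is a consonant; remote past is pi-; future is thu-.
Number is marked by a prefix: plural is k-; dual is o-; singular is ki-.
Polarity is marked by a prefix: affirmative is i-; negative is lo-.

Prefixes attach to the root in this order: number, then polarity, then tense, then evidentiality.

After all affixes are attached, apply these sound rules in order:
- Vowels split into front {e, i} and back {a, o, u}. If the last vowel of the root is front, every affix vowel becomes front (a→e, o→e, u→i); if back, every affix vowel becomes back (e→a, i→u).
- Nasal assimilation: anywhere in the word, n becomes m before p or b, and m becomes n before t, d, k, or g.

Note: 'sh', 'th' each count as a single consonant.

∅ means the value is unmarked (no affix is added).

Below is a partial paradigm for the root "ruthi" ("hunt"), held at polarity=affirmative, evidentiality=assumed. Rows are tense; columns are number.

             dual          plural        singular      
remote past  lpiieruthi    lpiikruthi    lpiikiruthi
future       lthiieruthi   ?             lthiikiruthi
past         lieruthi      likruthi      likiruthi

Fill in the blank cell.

Attach number plural k- → kruthi.
Attach polarity affirmative i- → ikruthi.
Attach tense future thu- → thuikruthi.
Attach evidentiality assumed l- → lthuikruthi.
Apply vowel harmony: lthuikruthi → lthiikruthi.
Nasal assimilation: no change.

lthiikruthi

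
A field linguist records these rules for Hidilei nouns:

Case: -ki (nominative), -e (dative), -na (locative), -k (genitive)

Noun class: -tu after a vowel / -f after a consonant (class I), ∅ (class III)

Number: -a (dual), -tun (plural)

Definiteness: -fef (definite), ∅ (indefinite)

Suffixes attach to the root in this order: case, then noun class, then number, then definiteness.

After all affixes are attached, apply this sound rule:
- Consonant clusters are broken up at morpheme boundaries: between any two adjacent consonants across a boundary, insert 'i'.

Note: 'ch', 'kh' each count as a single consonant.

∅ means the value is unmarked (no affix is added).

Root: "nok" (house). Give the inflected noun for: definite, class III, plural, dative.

Attach case dative -e → noke.
noun class = class III: zero marking, form stays noke.
Attach number plural -tun → noketun.
Attach definiteness definite -fef → noketunfef.
Apply epenthesis: noketunfef → noketunifef.

noketunifef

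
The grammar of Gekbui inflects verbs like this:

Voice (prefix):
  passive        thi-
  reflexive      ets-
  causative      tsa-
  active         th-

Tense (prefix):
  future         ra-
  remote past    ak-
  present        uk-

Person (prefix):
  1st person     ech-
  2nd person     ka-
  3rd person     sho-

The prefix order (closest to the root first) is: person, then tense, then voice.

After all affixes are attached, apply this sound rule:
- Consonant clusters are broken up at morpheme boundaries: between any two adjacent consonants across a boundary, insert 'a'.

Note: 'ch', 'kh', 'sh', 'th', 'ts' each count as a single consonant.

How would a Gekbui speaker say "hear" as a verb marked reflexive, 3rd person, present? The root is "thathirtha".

Attach person 3rd person sho- → shothathirtha.
Attach tense present uk- → ukshothathirtha.
Attach voice reflexive ets- → etsukshothathirtha.
Apply epenthesis: etsukshothathirtha → etsukashothathirtha.

etsukashothathirtha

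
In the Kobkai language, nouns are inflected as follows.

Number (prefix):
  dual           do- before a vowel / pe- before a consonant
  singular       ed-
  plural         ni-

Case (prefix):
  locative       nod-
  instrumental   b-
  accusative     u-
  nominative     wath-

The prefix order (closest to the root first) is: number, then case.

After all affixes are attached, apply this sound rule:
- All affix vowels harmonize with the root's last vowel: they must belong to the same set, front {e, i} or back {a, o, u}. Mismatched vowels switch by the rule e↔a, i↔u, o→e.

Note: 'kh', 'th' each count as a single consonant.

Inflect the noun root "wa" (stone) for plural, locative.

nodnuwa

Attach number plural ni- → niwa.
Attach case locative nod- → nodniwa.
Apply vowel harmony: nodniwa → nodnuwa.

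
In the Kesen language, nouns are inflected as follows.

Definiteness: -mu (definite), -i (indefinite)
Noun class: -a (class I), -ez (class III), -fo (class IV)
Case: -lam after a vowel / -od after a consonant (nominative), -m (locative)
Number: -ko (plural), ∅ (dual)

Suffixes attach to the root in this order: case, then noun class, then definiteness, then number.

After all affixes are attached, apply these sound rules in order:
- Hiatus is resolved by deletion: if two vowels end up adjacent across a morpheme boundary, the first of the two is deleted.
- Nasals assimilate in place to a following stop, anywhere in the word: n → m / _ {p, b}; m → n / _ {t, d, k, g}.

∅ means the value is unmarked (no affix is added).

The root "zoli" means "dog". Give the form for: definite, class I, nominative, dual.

zolilamamu

Attach case nominative -lam (after vowel 'i') → zolilam.
Attach noun class class I -a → zolilama.
Attach definiteness definite -mu → zolilamamu.
number = dual: zero marking, form stays zolilamamu.
Vowel deletion: no change.
Nasal assimilation: no change.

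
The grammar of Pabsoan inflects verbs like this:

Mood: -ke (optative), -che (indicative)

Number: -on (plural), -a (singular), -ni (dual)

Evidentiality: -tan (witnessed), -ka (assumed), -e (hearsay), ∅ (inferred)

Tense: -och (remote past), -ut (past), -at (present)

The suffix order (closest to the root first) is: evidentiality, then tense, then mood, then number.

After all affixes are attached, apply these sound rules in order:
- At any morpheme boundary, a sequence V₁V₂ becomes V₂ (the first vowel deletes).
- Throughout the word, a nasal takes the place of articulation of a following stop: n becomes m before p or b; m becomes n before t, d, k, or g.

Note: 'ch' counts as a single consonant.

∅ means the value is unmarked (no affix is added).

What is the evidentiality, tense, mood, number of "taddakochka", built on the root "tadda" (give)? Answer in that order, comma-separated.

Segment: tadda-ka-och-ke-a.
evidentiality: -ka → assumed.
tense: -och → remote past.
mood: -ke → optative.
number: -a → singular.

assumed, remote past, optative, singular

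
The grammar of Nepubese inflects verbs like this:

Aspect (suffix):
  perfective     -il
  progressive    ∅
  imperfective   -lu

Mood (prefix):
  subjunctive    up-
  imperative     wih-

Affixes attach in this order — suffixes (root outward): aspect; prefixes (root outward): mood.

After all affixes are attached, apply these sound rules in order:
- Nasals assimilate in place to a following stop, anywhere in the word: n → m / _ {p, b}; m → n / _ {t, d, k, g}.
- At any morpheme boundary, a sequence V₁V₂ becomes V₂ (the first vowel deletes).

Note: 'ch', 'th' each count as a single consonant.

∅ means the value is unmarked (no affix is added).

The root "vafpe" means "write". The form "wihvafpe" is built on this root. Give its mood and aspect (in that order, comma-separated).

Segment: wih-vafpe.
mood: wih- → imperative.
aspect: ∅ → progressive.

imperative, progressive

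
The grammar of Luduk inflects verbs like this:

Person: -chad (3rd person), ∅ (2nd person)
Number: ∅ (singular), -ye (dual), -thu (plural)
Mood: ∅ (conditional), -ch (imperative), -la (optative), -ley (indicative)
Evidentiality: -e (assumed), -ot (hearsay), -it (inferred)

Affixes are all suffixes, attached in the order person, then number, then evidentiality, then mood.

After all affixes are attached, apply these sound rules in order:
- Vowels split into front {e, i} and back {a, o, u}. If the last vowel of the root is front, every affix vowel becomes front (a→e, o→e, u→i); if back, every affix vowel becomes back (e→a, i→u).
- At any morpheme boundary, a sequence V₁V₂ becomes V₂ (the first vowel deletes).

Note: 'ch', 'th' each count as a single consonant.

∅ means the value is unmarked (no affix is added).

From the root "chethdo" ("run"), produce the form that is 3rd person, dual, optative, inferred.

Attach person 3rd person -chad → chethdochad.
Attach number dual -ye → chethdochadye.
Attach evidentiality inferred -it → chethdochadyeit.
Attach mood optative -la → chethdochadyeitla.
Apply vowel harmony: chethdochadyeitla → chethdochadyautla.
Apply vowel deletion: chethdochadyautla → chethdochadyutla.

chethdochadyutla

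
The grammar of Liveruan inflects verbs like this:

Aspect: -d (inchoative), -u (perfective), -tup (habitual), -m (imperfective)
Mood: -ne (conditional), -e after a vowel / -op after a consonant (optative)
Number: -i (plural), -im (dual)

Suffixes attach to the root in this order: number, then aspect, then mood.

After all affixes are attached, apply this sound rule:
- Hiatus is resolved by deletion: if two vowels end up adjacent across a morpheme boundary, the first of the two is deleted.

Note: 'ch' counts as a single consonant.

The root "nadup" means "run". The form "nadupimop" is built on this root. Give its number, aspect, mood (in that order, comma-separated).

Segment: nadup-i-m-op.
number: -i → plural.
aspect: -m → imperfective.
mood: -e/op → optative.

plural, imperfective, optative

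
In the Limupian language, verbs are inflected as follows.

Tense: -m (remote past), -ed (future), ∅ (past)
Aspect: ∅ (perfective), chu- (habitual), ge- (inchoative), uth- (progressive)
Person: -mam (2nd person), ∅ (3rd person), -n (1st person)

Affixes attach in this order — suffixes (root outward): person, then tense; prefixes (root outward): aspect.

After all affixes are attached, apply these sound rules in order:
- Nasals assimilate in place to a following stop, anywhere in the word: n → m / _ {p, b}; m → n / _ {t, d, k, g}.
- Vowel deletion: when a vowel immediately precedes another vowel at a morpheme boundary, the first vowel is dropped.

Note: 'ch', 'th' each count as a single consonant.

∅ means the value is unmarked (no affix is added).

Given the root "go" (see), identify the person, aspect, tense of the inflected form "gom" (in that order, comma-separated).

3rd person, perfective, remote past

Segment: go-m.
person: ∅ → 3rd person.
aspect: ∅ → perfective.
tense: -m → remote past.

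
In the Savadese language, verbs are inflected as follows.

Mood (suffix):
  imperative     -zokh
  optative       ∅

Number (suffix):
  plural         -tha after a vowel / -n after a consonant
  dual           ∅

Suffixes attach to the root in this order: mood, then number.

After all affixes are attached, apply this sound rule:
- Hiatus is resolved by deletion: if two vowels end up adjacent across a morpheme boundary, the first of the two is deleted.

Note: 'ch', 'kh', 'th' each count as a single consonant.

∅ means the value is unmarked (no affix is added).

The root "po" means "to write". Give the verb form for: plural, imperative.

Attach mood imperative -zokh → pozokh.
Attach number plural -n (after consonant 'kh') → pozokhn.
Vowel deletion: no change.

pozokhn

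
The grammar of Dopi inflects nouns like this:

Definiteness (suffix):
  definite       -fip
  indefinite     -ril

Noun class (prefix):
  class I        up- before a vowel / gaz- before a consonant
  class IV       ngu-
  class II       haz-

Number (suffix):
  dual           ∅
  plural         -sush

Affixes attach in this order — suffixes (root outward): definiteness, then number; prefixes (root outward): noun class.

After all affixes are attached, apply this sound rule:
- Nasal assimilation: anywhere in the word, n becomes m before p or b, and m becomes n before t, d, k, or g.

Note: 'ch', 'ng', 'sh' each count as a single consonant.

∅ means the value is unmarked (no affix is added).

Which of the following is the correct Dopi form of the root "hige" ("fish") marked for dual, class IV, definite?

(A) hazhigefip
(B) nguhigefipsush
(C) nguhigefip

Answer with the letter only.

Attach noun class class IV ngu- → nguhige.
Attach definiteness definite -fip → nguhigefip.
number = dual: zero marking, form stays nguhigefip.
Nasal assimilation: no change.
So the correct form is nguhigefip, option (C).
(A) hazhigefip is wrong: it uses class II instead of class IV for noun class.
(B) nguhigefipsush is wrong: it uses plural instead of dual for number.

C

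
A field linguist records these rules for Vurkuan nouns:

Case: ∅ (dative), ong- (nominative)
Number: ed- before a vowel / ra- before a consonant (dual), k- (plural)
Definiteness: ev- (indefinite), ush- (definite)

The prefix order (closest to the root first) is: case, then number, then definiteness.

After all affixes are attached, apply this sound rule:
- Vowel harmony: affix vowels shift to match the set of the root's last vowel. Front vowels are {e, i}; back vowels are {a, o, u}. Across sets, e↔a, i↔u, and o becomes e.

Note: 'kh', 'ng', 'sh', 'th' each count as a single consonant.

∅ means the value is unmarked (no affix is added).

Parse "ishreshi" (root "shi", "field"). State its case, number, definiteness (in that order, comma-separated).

dative, dual, definite

Segment: ush-ra-shi.
case: ∅ → dative.
number: ed/ra- → dual.
definiteness: ush- → definite.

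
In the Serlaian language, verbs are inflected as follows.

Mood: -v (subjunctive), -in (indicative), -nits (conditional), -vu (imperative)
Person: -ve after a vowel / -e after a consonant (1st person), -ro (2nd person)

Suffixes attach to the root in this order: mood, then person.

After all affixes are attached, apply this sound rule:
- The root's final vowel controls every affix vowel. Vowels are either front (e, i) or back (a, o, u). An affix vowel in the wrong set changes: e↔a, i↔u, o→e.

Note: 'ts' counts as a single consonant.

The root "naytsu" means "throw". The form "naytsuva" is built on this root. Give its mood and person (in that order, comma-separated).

Segment: naytsu-v-e.
mood: -v → subjunctive.
person: -ve/e → 1st person.

subjunctive, 1st person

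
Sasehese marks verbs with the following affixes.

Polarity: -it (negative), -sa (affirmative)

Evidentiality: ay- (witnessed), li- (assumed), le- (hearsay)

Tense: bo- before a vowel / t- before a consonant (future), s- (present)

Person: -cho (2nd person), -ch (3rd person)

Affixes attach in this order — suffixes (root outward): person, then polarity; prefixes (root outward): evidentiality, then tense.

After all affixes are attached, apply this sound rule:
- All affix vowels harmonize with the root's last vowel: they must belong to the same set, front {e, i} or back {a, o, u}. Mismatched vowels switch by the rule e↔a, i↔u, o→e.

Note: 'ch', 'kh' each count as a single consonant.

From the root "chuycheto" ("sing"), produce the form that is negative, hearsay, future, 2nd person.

tlachuychetochout

Attach evidentiality hearsay le- → lechuycheto.
Attach tense future t- (before consonant 'l') → tlechuycheto.
Attach person 2nd person -cho → tlechuychetocho.
Attach polarity negative -it → tlechuychetochoit.
Apply vowel harmony: tlechuychetochoit → tlachuychetochout.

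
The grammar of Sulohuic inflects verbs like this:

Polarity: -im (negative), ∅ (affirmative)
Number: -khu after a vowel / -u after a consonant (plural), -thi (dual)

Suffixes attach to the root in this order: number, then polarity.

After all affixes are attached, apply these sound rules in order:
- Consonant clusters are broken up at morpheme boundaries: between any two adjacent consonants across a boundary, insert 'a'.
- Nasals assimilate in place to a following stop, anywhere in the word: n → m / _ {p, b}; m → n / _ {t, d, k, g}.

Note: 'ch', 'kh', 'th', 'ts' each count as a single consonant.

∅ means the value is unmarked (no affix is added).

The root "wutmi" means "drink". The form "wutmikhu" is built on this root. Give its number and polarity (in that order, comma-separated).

plural, affirmative

Segment: wutmi-khu.
number: -khu/u → plural.
polarity: ∅ → affirmative.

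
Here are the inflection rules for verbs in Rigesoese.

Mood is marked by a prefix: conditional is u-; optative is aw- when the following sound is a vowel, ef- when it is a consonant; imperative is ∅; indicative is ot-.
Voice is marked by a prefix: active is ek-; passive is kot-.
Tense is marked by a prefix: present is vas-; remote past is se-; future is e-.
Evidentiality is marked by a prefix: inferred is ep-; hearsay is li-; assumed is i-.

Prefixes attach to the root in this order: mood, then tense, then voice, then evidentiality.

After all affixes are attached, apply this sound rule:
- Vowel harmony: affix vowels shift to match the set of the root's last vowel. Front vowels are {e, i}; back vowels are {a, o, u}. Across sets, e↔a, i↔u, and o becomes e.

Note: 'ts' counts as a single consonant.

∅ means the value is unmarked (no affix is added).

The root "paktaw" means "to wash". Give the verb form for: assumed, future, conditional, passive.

Attach mood conditional u- → upaktaw.
Attach tense future e- → eupaktaw.
Attach voice passive kot- → koteupaktaw.
Attach evidentiality assumed i- → ikoteupaktaw.
Apply vowel harmony: ikoteupaktaw → ukotaupaktaw.

ukotaupaktaw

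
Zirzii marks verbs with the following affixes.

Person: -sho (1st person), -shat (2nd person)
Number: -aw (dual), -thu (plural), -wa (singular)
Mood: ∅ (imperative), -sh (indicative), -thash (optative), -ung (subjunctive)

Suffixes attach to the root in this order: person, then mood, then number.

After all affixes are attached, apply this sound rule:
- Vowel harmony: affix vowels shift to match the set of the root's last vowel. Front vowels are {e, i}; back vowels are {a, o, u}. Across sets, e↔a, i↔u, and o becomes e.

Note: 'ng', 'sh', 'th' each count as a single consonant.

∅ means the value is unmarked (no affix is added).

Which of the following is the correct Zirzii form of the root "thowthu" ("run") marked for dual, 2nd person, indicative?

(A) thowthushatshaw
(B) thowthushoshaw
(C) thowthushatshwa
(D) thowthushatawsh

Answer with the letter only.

Attach person 2nd person -shat → thowthushat.
Attach mood indicative -sh → thowthushatsh.
Attach number dual -aw → thowthushatshaw.
Vowel harmony: no change.
So the correct form is thowthushatshaw, option (A).
(D) thowthushatawsh is wrong: it has the affixes in the wrong order.
(C) thowthushatshwa is wrong: it uses singular instead of dual for number.
(B) thowthushoshaw is wrong: it uses 1st person instead of 2nd person for person.

A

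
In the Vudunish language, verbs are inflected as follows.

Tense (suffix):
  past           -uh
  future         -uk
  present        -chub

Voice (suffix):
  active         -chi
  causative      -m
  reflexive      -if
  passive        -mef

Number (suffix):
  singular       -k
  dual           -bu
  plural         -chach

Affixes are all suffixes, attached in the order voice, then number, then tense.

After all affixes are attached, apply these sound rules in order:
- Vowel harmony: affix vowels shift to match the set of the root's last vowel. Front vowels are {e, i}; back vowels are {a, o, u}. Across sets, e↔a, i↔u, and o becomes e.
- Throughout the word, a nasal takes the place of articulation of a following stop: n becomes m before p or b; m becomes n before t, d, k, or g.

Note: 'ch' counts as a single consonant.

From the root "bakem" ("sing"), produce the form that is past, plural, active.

bakemchichechih

Attach voice active -chi → bakemchi.
Attach number plural -chach → bakemchichach.
Attach tense past -uh → bakemchichachuh.
Apply vowel harmony: bakemchichachuh → bakemchichechih.
Nasal assimilation: no change.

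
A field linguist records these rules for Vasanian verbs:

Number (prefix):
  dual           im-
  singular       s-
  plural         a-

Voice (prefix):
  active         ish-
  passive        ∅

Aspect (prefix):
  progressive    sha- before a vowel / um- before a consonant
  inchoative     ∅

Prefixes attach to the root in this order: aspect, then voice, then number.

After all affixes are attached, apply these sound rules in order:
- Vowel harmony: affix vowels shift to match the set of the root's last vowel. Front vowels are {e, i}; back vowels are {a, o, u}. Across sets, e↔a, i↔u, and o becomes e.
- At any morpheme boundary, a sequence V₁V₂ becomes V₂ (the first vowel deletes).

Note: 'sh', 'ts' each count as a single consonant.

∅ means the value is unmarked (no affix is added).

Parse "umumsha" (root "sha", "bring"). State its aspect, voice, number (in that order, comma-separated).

progressive, passive, dual

Segment: im-um-sha.
aspect: sha/um- → progressive.
voice: ∅ → passive.
number: im- → dual.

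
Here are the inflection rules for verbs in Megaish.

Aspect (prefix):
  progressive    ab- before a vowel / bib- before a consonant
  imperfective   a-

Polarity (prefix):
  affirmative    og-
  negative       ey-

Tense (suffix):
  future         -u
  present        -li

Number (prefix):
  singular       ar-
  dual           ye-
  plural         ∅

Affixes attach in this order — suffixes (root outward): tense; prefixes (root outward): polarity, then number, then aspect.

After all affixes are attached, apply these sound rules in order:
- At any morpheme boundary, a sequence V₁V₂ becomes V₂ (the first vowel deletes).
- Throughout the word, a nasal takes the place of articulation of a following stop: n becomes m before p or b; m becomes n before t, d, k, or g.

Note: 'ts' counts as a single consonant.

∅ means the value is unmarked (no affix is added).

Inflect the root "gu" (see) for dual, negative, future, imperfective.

Attach tense future -u → guu.
Attach polarity negative ey- → eyguu.
Attach number dual ye- → yeeyguu.
Attach aspect imperfective a- → ayeeyguu.
Apply vowel deletion: ayeeyguu → ayeygu.
Nasal assimilation: no change.

ayeygu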